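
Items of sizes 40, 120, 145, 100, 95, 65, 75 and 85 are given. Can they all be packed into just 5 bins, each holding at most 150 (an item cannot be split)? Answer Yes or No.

No

Total = 725; ⌈725/150⌉ = 5.
The bound of 5 does not rule out 5, but exhaustive search shows no assignment into 5 bins of capacity 150 exists — the minimum is 6.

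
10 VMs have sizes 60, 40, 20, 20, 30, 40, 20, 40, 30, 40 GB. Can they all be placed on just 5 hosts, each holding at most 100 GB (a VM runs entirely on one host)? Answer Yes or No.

Yes

A valid assignment using 4 hosts:
  host 1: 60 + 40 = 100
  host 2: 40 + 40 + 20 = 100
  host 3: 40 + 30 + 30 = 100
  host 4: 20 + 20 = 40
That uses only 4 ≤ 5, so 5 hosts are enough.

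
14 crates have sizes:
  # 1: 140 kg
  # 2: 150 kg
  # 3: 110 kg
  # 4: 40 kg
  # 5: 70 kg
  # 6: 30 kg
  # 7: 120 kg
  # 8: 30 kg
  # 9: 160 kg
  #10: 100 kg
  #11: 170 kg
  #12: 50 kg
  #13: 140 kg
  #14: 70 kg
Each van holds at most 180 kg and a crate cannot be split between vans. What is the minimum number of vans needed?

8

Total = 170 + 160 + 150 + 140 + 140 + 120 + 110 + 100 + 70 + 70 + 50 + 40 + 30 + 30 = 1380 kg.
Lower bound: ⌈1380/180⌉ = 8 vans.
A packing using 8 vans:
  van 1: 170 = 170
  van 2: 160 = 160
  van 3: 150 + 30 = 180
  van 4: 140 + 40 = 180
  van 5: 140 + 30 = 170
  van 6: 120 + 50 = 170
  van 7: 110 + 70 = 180
  van 8: 100 + 70 = 170
This matches the lower bound, so 8 is optimal.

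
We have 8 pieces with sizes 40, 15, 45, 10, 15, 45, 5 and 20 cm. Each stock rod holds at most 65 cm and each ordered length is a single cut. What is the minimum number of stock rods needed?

Total = 45 + 45 + 40 + 20 + 15 + 15 + 10 + 5 = 195 cm.
Lower bound: ⌈195/65⌉ = 3 stock rods.
A packing using 3 stock rods:
  stock rod 1: 45 + 20 = 65
  stock rod 2: 45 + 15 + 5 = 65
  stock rod 3: 40 + 15 + 10 = 65
This matches the lower bound, so 3 is optimal.

3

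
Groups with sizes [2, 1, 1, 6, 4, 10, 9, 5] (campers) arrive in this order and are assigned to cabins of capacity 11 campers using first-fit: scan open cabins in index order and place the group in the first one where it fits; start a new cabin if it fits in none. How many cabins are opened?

4

  2 → cabin 1 (new)  [load 2/11]
  1 → cabin 1  [load 3/11]
  1 → cabin 1  [load 4/11]
  6 → cabin 1  [load 10/11]
  4 → cabin 2 (new)  [load 4/11]
  10 → cabin 3 (new)  [load 10/11]
  9 → cabin 4 (new)  [load 9/11]
  5 → cabin 2  [load 9/11]
4 cabins opened.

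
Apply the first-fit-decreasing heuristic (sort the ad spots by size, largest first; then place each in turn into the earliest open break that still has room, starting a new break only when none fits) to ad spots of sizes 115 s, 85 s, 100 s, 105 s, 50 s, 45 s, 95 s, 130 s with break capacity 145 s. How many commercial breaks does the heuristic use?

Sorted descending: 130, 115, 105, 100, 95, 85, 50, 45.
  130 → break 1 (new)  [load 130/145]
  115 → break 2 (new)  [load 115/145]
  105 → break 3 (new)  [load 105/145]
  100 → break 4 (new)  [load 100/145]
  95 → break 5 (new)  [load 95/145]
  85 → break 6 (new)  [load 85/145]
  50 → break 5  [load 145/145]
  45 → break 4  [load 145/145]
6 commercial breaks opened.

6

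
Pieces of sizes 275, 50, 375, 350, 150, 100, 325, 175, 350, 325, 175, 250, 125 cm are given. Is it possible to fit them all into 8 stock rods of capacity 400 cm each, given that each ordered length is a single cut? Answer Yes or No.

Total = 3025 cm; ⌈3025/400⌉ = 8.
The bound of 8 does not rule out 8, but exhaustive search shows no assignment into 8 stock rods of capacity 400 cm exists — the minimum is 9.

No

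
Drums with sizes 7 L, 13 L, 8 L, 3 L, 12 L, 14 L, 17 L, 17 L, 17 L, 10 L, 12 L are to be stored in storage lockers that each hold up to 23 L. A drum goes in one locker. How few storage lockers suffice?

Total = 17 + 17 + 17 + 14 + 13 + 12 + 12 + 10 + 8 + 7 + 3 = 130 L.
Lower bound: ⌈130/23⌉ = 6 storage lockers.
Also, 7 drums each exceed 23/2 L, and no two of those can share a locker, so at least 7 storage lockers are needed.
A packing using 7 storage lockers:
  locker 1: 17 + 3 = 20
  locker 2: 17 = 17
  locker 3: 17 = 17
  locker 4: 14 + 8 = 22
  locker 5: 13 + 10 = 23
  locker 6: 12 + 7 = 19
  locker 7: 12 = 12
This matches the lower bound, so 7 is optimal.

7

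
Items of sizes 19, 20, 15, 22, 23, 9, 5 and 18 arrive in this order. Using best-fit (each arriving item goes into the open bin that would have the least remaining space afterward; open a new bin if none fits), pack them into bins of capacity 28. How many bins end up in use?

  19 → bin 1 (new)  [load 19/28]
  20 → bin 2 (new)  [load 20/28]
  15 → bin 3 (new)  [load 15/28]
  22 → bin 4 (new)  [load 22/28]
  23 → bin 5 (new)  [load 23/28]
  9 → bin 1  [load 28/28]
  5 → bin 5  [load 28/28]
  18 → bin 6 (new)  [load 18/28]
6 bins opened.

6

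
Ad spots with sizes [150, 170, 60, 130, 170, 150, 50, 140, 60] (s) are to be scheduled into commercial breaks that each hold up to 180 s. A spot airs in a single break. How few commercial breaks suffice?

7

Total = 170 + 170 + 150 + 150 + 140 + 130 + 60 + 60 + 50 = 1080 s.
Lower bound: ⌈1080/180⌉ = 6 commercial breaks.
A packing using 7 commercial breaks:
  break 1: 170 = 170
  break 2: 170 = 170
  break 3: 150 = 150
  break 4: 150 = 150
  break 5: 140 = 140
  break 6: 130 + 50 = 180
  break 7: 60 + 60 = 120
No arrangement into 6 commercial breaks stays within capacity, so 7 is optimal.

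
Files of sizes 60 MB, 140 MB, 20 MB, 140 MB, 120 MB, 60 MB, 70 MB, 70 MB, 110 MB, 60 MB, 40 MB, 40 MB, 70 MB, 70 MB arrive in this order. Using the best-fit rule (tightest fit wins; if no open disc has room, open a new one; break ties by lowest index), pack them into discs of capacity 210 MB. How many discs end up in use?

6

  60 → disc 1 (new)  [load 60/210]
  140 → disc 1  [load 200/210]
  20 → disc 2 (new)  [load 20/210]
  140 → disc 2  [load 160/210]
  120 → disc 3 (new)  [load 120/210]
  60 → disc 3  [load 180/210]
  70 → disc 4 (new)  [load 70/210]
  70 → disc 4  [load 140/210]
  110 → disc 5 (new)  [load 110/210]
  60 → disc 4  [load 200/210]
  40 → disc 2  [load 200/210]
  40 → disc 5  [load 150/210]
  70 → disc 6 (new)  [load 70/210]
  70 → disc 6  [load 140/210]
6 discs opened.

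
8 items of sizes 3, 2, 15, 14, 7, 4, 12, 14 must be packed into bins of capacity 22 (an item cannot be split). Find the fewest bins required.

4

Total = 15 + 14 + 14 + 12 + 7 + 4 + 3 + 2 = 71.
Lower bound: ⌈71/22⌉ = 4 bins.
A packing using 4 bins:
  bin 1: 15 + 7 = 22
  bin 2: 14 + 4 + 3 = 21
  bin 3: 14 + 2 = 16
  bin 4: 12 = 12
This matches the lower bound, so 4 is optimal.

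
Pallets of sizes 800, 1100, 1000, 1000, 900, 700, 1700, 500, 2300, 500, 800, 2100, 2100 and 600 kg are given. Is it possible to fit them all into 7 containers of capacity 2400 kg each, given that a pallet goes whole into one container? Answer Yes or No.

Yes

A valid assignment using 7 containers:
  container 1: 2300 = 2300
  container 2: 2100 = 2100
  container 3: 2100 = 2100
  container 4: 1700 + 700 = 2400
  container 5: 1100 + 800 + 500 = 2400
  container 6: 1000 + 900 + 500 = 2400
  container 7: 1000 + 800 + 600 = 2400
Every load is within 2400 kg, so 7 containers suffice.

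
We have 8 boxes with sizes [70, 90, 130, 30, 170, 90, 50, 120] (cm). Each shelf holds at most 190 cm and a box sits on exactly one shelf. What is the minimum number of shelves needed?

5

Total = 170 + 130 + 120 + 90 + 90 + 70 + 50 + 30 = 750 cm.
Lower bound: ⌈750/190⌉ = 4 shelves.
A packing using 5 shelves:
  shelf 1: 170 = 170
  shelf 2: 130 + 50 = 180
  shelf 3: 120 + 70 = 190
  shelf 4: 90 + 90 = 180
  shelf 5: 30 = 30
No arrangement into 4 shelves stays within capacity, so 5 is optimal.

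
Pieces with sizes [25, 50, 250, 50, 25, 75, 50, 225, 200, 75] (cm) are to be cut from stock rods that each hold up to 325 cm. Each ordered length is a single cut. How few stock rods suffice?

Total = 250 + 225 + 200 + 75 + 75 + 50 + 50 + 50 + 25 + 25 = 1025 cm.
Lower bound: ⌈1025/325⌉ = 4 stock rods.
A packing using 4 stock rods:
  stock rod 1: 250 + 75 = 325
  stock rod 2: 225 + 75 + 25 = 325
  stock rod 3: 200 + 50 + 50 + 25 = 325
  stock rod 4: 50 = 50
This matches the lower bound, so 4 is optimal.

4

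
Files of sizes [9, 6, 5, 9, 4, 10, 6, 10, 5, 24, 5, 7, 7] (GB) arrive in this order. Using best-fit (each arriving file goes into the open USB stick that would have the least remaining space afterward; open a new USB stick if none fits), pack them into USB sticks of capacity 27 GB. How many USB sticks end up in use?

5

  9 → USB stick 1 (new)  [load 9/27]
  6 → USB stick 1  [load 15/27]
  5 → USB stick 1  [load 20/27]
  9 → USB stick 2 (new)  [load 9/27]
  4 → USB stick 1  [load 24/27]
  10 → USB stick 2  [load 19/27]
  6 → USB stick 2  [load 25/27]
  10 → USB stick 3 (new)  [load 10/27]
  5 → USB stick 3  [load 15/27]
  24 → USB stick 4 (new)  [load 24/27]
  5 → USB stick 3  [load 20/27]
  7 → USB stick 3  [load 27/27]
  7 → USB stick 5 (new)  [load 7/27]
5 USB sticks opened.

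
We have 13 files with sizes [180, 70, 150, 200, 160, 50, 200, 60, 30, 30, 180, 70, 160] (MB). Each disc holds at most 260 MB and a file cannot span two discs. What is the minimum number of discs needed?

7

Total = 200 + 200 + 180 + 180 + 160 + 160 + 150 + 70 + 70 + 60 + 50 + 30 + 30 = 1540 MB.
Lower bound: ⌈1540/260⌉ = 6 discs.
Also, 7 files each exceed 130 MB, and no two of those can share a disc, so at least 7 discs are needed.
A packing using 7 discs:
  disc 1: 200 + 60 = 260
  disc 2: 200 + 50 = 250
  disc 3: 180 + 70 = 250
  disc 4: 180 + 70 = 250
  disc 5: 160 + 30 + 30 = 220
  disc 6: 160 = 160
  disc 7: 150 = 150
This matches the lower bound, so 7 is optimal.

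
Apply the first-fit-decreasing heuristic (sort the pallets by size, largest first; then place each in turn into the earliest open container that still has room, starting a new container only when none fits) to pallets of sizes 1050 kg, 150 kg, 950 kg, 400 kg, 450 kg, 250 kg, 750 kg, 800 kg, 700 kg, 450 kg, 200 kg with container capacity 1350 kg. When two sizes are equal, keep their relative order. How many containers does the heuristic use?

5

Sorted descending: 1050, 950, 800, 750, 700, 450, 450, 400, 250, 200, 150.
  1050 → container 1 (new)  [load 1050/1350]
  950 → container 2 (new)  [load 950/1350]
  800 → container 3 (new)  [load 800/1350]
  750 → container 4 (new)  [load 750/1350]
  700 → container 5 (new)  [load 700/1350]
  450 → container 3  [load 1250/1350]
  450 → container 4  [load 1200/1350]
  400 → container 2  [load 1350/1350]
  250 → container 1  [load 1300/1350]
  200 → container 5  [load 900/1350]
  150 → container 4  [load 1350/1350]
5 containers opened.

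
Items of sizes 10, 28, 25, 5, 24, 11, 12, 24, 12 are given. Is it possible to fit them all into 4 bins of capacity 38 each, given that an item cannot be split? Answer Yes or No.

Total = 151; ⌈151/38⌉ = 4.
The bound of 4 does not rule out 4, but exhaustive search shows no assignment into 4 bins of capacity 38 exists — the minimum is 5.

No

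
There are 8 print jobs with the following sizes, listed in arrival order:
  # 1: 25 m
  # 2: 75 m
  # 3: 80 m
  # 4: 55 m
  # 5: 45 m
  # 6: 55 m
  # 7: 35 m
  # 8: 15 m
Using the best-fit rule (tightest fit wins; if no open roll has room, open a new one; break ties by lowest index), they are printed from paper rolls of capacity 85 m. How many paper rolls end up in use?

  25 → roll 1 (new)  [load 25/85]
  75 → roll 2 (new)  [load 75/85]
  80 → roll 3 (new)  [load 80/85]
  55 → roll 1  [load 80/85]
  45 → roll 4 (new)  [load 45/85]
  55 → roll 5 (new)  [load 55/85]
  35 → roll 4  [load 80/85]
  15 → roll 5  [load 70/85]
5 paper rolls opened.

5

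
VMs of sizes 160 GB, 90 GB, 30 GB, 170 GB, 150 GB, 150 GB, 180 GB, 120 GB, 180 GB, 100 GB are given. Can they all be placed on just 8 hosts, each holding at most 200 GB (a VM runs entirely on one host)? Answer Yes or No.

Yes

A valid assignment using 8 hosts:
  host 1: 180 = 180
  host 2: 180 = 180
  host 3: 170 + 30 = 200
  host 4: 160 = 160
  host 5: 150 = 150
  host 6: 150 = 150
  host 7: 120 = 120
  host 8: 100 + 90 = 190
Every load is within 200 GB, so 8 hosts suffice.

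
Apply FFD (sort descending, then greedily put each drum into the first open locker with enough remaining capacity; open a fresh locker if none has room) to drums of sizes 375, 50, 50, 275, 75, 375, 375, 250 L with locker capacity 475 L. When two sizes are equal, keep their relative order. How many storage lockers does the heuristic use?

Sorted descending: 375, 375, 375, 275, 250, 75, 50, 50.
  375 → locker 1 (new)  [load 375/475]
  375 → locker 2 (new)  [load 375/475]
  375 → locker 3 (new)  [load 375/475]
  275 → locker 4 (new)  [load 275/475]
  250 → locker 5 (new)  [load 250/475]
  75 → locker 1  [load 450/475]
  50 → locker 2  [load 425/475]
  50 → locker 2  [load 475/475]
5 storage lockers opened.

5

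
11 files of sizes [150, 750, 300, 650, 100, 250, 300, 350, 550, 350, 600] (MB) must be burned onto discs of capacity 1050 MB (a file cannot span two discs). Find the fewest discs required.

Total = 750 + 650 + 600 + 550 + 350 + 350 + 300 + 300 + 250 + 150 + 100 = 4350 MB.
Lower bound: ⌈4350/1050⌉ = 5 discs.
A packing using 5 discs:
  disc 1: 750 + 300 = 1050
  disc 2: 650 + 350 = 1000
  disc 3: 600 + 350 + 100 = 1050
  disc 4: 550 + 300 + 150 = 1000
  disc 5: 250 = 250
This matches the lower bound, so 5 is optimal.

5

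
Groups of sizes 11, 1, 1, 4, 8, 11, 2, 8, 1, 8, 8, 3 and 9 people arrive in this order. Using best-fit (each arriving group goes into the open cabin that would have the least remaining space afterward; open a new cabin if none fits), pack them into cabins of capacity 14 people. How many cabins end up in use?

  11 → cabin 1 (new)  [load 11/14]
  1 → cabin 1  [load 12/14]
  1 → cabin 1  [load 13/14]
  4 → cabin 2 (new)  [load 4/14]
  8 → cabin 2  [load 12/14]
  11 → cabin 3 (new)  [load 11/14]
  2 → cabin 2  [load 14/14]
  8 → cabin 4 (new)  [load 8/14]
  1 → cabin 1  [load 14/14]
  8 → cabin 5 (new)  [load 8/14]
  8 → cabin 6 (new)  [load 8/14]
  3 → cabin 3  [load 14/14]
  9 → cabin 7 (new)  [load 9/14]
7 cabins opened.

7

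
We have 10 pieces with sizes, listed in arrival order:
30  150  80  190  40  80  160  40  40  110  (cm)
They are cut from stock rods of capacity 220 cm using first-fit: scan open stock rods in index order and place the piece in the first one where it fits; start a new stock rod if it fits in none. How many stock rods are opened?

5

  30 → stock rod 1 (new)  [load 30/220]
  150 → stock rod 1  [load 180/220]
  80 → stock rod 2 (new)  [load 80/220]
  190 → stock rod 3 (new)  [load 190/220]
  40 → stock rod 1  [load 220/220]
  80 → stock rod 2  [load 160/220]
  160 → stock rod 4 (new)  [load 160/220]
  40 → stock rod 2  [load 200/220]
  40 → stock rod 4  [load 200/220]
  110 → stock rod 5 (new)  [load 110/220]
5 stock rods opened.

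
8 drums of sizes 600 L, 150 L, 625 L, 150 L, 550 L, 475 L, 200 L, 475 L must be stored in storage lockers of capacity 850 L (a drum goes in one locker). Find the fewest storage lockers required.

Total = 625 + 600 + 550 + 475 + 475 + 200 + 150 + 150 = 3225 L.
Lower bound: ⌈3225/850⌉ = 4 storage lockers.
Also, 5 drums each exceed 425 L, and no two of those can share a locker, so at least 5 storage lockers are needed.
A packing using 5 storage lockers:
  locker 1: 625 + 200 = 825
  locker 2: 600 + 150 = 750
  locker 3: 550 + 150 = 700
  locker 4: 475 = 475
  locker 5: 475 = 475
This matches the lower bound, so 5 is optimal.

5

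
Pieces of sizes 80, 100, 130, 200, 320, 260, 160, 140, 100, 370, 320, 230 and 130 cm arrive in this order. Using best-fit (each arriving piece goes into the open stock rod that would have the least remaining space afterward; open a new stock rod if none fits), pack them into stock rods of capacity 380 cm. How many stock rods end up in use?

8

  80 → stock rod 1 (new)  [load 80/380]
  100 → stock rod 1  [load 180/380]
  130 → stock rod 1  [load 310/380]
  200 → stock rod 2 (new)  [load 200/380]
  320 → stock rod 3 (new)  [load 320/380]
  260 → stock rod 4 (new)  [load 260/380]
  160 → stock rod 2  [load 360/380]
  140 → stock rod 5 (new)  [load 140/380]
  100 → stock rod 4  [load 360/380]
  370 → stock rod 6 (new)  [load 370/380]
  320 → stock rod 7 (new)  [load 320/380]
  230 → stock rod 5  [load 370/380]
  130 → stock rod 8 (new)  [load 130/380]
8 stock rods opened.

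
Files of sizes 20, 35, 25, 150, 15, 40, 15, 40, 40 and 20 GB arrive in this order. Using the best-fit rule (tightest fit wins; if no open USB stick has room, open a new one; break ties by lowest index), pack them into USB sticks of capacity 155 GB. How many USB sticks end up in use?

  20 → USB stick 1 (new)  [load 20/155]
  35 → USB stick 1  [load 55/155]
  25 → USB stick 1  [load 80/155]
  150 → USB stick 2 (new)  [load 150/155]
  15 → USB stick 1  [load 95/155]
  40 → USB stick 1  [load 135/155]
  15 → USB stick 1  [load 150/155]
  40 → USB stick 3 (new)  [load 40/155]
  40 → USB stick 3  [load 80/155]
  20 → USB stick 3  [load 100/155]
3 USB sticks opened.

3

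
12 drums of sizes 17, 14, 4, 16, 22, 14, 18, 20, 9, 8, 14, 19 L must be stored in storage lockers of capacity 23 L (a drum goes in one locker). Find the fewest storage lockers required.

9

Total = 22 + 20 + 19 + 18 + 17 + 16 + 14 + 14 + 14 + 9 + 8 + 4 = 175 L.
Lower bound: ⌈175/23⌉ = 8 storage lockers.
Also, 9 drums each exceed 23/2 L, and no two of those can share a locker, so at least 9 storage lockers are needed.
A packing using 9 storage lockers:
  locker 1: 22 = 22
  locker 2: 20 = 20
  locker 3: 19 + 4 = 23
  locker 4: 18 = 18
  locker 5: 17 = 17
  locker 6: 16 = 16
  locker 7: 14 + 9 = 23
  locker 8: 14 + 8 = 22
  locker 9: 14 = 14
This matches the lower bound, so 9 is optimal.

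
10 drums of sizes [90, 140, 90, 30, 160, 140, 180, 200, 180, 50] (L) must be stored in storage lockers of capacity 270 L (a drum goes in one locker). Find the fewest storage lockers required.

6

Total = 200 + 180 + 180 + 160 + 140 + 140 + 90 + 90 + 50 + 30 = 1260 L.
Lower bound: ⌈1260/270⌉ = 5 storage lockers.
Also, 6 drums each exceed 135 L, and no two of those can share a locker, so at least 6 storage lockers are needed.
A packing using 6 storage lockers:
  locker 1: 200 + 50 = 250
  locker 2: 180 + 90 = 270
  locker 3: 180 + 90 = 270
  locker 4: 160 + 30 = 190
  locker 5: 140 = 140
  locker 6: 140 = 140
This matches the lower bound, so 6 is optimal.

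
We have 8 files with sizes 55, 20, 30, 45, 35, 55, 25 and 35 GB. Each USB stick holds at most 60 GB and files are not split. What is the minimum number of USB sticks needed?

Total = 55 + 55 + 45 + 35 + 35 + 30 + 25 + 20 = 300 GB.
Lower bound: ⌈300/60⌉ = 5 USB sticks.
A packing using 6 USB sticks:
  USB stick 1: 55 = 55
  USB stick 2: 55 = 55
  USB stick 3: 45 = 45
  USB stick 4: 35 + 25 = 60
  USB stick 5: 35 + 20 = 55
  USB stick 6: 30 = 30
No arrangement into 5 USB sticks stays within capacity, so 6 is optimal.

6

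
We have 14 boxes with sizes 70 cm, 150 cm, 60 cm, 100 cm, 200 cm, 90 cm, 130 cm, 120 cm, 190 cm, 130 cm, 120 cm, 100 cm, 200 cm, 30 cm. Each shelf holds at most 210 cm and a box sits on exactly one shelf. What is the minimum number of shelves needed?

Total = 200 + 200 + 190 + 150 + 130 + 130 + 120 + 120 + 100 + 100 + 90 + 70 + 60 + 30 = 1690 cm.
Lower bound: ⌈1690/210⌉ = 9 shelves.
A packing using 9 shelves:
  shelf 1: 200 = 200
  shelf 2: 200 = 200
  shelf 3: 190 = 190
  shelf 4: 150 + 60 = 210
  shelf 5: 130 + 70 = 200
  shelf 6: 130 + 30 = 160
  shelf 7: 120 + 90 = 210
  shelf 8: 120 = 120
  shelf 9: 100 + 100 = 200
This matches the lower bound, so 9 is optimal.

9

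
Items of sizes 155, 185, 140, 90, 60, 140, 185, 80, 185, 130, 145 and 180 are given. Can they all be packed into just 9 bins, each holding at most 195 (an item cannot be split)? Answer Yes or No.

Total = 1675; ⌈1675/195⌉ = 9.
The bound of 9 does not rule out 9, but exhaustive search shows no assignment into 9 bins of capacity 195 exists — the minimum is 10.

No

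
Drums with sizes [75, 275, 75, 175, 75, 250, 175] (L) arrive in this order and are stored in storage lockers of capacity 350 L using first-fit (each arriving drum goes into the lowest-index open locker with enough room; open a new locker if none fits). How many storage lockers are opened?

4

  75 → locker 1 (new)  [load 75/350]
  275 → locker 1  [load 350/350]
  75 → locker 2 (new)  [load 75/350]
  175 → locker 2  [load 250/350]
  75 → locker 2  [load 325/350]
  250 → locker 3 (new)  [load 250/350]
  175 → locker 4 (new)  [load 175/350]
4 storage lockers opened.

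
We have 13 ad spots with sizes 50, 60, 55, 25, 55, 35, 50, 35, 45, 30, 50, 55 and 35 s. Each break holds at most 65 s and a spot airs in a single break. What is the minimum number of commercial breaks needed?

11

Total = 60 + 55 + 55 + 55 + 50 + 50 + 50 + 45 + 35 + 35 + 35 + 30 + 25 = 580 s.
Lower bound: ⌈580/65⌉ = 9 commercial breaks.
Also, 11 ad spots each exceed 65/2 s, and no two of those can share a break, so at least 11 commercial breaks are needed.
A packing using 11 commercial breaks:
  break 1: 60 = 60
  break 2: 55 = 55
  break 3: 55 = 55
  break 4: 55 = 55
  break 5: 50 = 50
  break 6: 50 = 50
  break 7: 50 = 50
  break 8: 45 = 45
  break 9: 35 + 30 = 65
  break 10: 35 + 25 = 60
  break 11: 35 = 35
This matches the lower bound, so 11 is optimal.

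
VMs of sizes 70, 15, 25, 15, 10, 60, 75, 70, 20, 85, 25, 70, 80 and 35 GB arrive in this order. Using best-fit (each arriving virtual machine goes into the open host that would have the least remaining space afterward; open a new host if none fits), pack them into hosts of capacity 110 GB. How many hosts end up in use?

7

  70 → host 1 (new)  [load 70/110]
  15 → host 1  [load 85/110]
  25 → host 1  [load 110/110]
  15 → host 2 (new)  [load 15/110]
  10 → host 2  [load 25/110]
  60 → host 2  [load 85/110]
  75 → host 3 (new)  [load 75/110]
  70 → host 4 (new)  [load 70/110]
  20 → host 2  [load 105/110]
  85 → host 5 (new)  [load 85/110]
  25 → host 5  [load 110/110]
  70 → host 6 (new)  [load 70/110]
  80 → host 7 (new)  [load 80/110]
  35 → host 3  [load 110/110]
7 hosts opened.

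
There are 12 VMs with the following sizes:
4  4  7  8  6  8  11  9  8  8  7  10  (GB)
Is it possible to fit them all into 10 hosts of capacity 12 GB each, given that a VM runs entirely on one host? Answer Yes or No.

A valid assignment using 10 hosts:
  host 1: 11 = 11
  host 2: 10 = 10
  host 3: 9 = 9
  host 4: 8 + 4 = 12
  host 5: 8 + 4 = 12
  host 6: 8 = 8
  host 7: 8 = 8
  host 8: 7 = 7
  host 9: 7 = 7
  host 10: 6 = 6
Every load is within 12 GB, so 10 hosts suffice.

Yes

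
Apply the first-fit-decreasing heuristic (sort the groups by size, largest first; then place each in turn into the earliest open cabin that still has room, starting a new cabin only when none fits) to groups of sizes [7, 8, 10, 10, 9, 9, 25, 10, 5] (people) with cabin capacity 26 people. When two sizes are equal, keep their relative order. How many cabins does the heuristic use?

Sorted descending: 25, 10, 10, 10, 9, 9, 8, 7, 5.
  25 → cabin 1 (new)  [load 25/26]
  10 → cabin 2 (new)  [load 10/26]
  10 → cabin 2  [load 20/26]
  10 → cabin 3 (new)  [load 10/26]
  9 → cabin 3  [load 19/26]
  9 → cabin 4 (new)  [load 9/26]
  8 → cabin 4  [load 17/26]
  7 → cabin 3  [load 26/26]
  5 → cabin 2  [load 25/26]
4 cabins opened.

4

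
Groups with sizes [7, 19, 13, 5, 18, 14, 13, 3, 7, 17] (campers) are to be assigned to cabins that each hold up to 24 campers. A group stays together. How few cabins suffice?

6

Total = 19 + 18 + 17 + 14 + 13 + 13 + 7 + 7 + 5 + 3 = 116 campers.
Lower bound: ⌈116/24⌉ = 5 cabins.
Also, 6 groups each exceed 12 campers, and no two of those can share a cabin, so at least 6 cabins are needed.
A packing using 6 cabins:
  cabin 1: 19 + 5 = 24
  cabin 2: 18 + 3 = 21
  cabin 3: 17 + 7 = 24
  cabin 4: 14 + 7 = 21
  cabin 5: 13 = 13
  cabin 6: 13 = 13
This matches the lower bound, so 6 is optimal.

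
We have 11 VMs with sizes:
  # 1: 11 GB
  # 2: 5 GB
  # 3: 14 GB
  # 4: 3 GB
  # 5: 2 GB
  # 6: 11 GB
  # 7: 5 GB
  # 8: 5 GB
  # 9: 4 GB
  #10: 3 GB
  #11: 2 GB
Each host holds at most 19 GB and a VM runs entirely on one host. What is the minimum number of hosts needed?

Total = 14 + 11 + 11 + 5 + 5 + 5 + 4 + 3 + 3 + 2 + 2 = 65 GB.
Lower bound: ⌈65/19⌉ = 4 hosts.
A packing using 4 hosts:
  host 1: 14 + 5 = 19
  host 2: 11 + 5 + 3 = 19
  host 3: 11 + 5 + 3 = 19
  host 4: 4 + 2 + 2 = 8
This matches the lower bound, so 4 is optimal.

4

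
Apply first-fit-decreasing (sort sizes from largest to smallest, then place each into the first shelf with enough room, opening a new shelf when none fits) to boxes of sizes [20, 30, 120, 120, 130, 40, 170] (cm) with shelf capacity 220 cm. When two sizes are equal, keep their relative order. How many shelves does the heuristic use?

4

Sorted descending: 170, 130, 120, 120, 40, 30, 20.
  170 → shelf 1 (new)  [load 170/220]
  130 → shelf 2 (new)  [load 130/220]
  120 → shelf 3 (new)  [load 120/220]
  120 → shelf 4 (new)  [load 120/220]
  40 → shelf 1  [load 210/220]
  30 → shelf 2  [load 160/220]
  20 → shelf 2  [load 180/220]
4 shelves opened.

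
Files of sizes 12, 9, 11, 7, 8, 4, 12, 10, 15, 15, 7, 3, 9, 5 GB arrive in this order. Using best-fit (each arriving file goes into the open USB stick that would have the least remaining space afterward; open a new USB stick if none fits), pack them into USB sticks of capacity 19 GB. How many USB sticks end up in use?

  12 → USB stick 1 (new)  [load 12/19]
  9 → USB stick 2 (new)  [load 9/19]
  11 → USB stick 3 (new)  [load 11/19]
  7 → USB stick 1  [load 19/19]
  8 → USB stick 3  [load 19/19]
  4 → USB stick 2  [load 13/19]
  12 → USB stick 4 (new)  [load 12/19]
  10 → USB stick 5 (new)  [load 10/19]
  15 → USB stick 6 (new)  [load 15/19]
  15 → USB stick 7 (new)  [load 15/19]
  7 → USB stick 4  [load 19/19]
  3 → USB stick 6  [load 18/19]
  9 → USB stick 5  [load 19/19]
  5 → USB stick 2  [load 18/19]
7 USB sticks opened.

7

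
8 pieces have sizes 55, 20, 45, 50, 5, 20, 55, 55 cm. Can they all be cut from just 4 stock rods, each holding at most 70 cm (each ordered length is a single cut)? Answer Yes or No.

No

Total = 305 cm; ⌈305/70⌉ = 5.
At least 5 stock rods are required, but only 4 are allowed.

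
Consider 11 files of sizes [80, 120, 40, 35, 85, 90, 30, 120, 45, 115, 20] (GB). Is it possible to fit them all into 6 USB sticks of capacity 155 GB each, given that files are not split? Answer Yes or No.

Yes

A valid assignment using 6 USB sticks:
  USB stick 1: 120 + 35 = 155
  USB stick 2: 120 + 30 = 150
  USB stick 3: 115 + 40 = 155
  USB stick 4: 90 + 45 + 20 = 155
  USB stick 5: 85 = 85
  USB stick 6: 80 = 80
Every load is within 155 GB, so 6 USB sticks suffice.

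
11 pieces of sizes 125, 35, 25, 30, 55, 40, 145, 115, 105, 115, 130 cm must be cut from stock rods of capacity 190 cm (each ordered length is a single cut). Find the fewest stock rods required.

6

Total = 145 + 130 + 125 + 115 + 115 + 105 + 55 + 40 + 35 + 30 + 25 = 920 cm.
Lower bound: ⌈920/190⌉ = 5 stock rods.
Also, 6 pieces each exceed 95 cm, and no two of those can share a stock rod, so at least 6 stock rods are needed.
A packing using 6 stock rods:
  stock rod 1: 145 + 40 = 185
  stock rod 2: 130 + 55 = 185
  stock rod 3: 125 + 35 + 30 = 190
  stock rod 4: 115 + 25 = 140
  stock rod 5: 115 = 115
  stock rod 6: 105 = 105
This matches the lower bound, so 6 is optimal.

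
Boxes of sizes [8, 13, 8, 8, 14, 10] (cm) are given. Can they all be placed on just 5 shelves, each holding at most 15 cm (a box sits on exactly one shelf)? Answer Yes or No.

Total = 61 cm; ⌈61/15⌉ = 5.
6 boxes each exceed half the capacity and cannot share a shelf, forcing at least 6 shelves.
At least 6 shelves are required, but only 5 are allowed.

No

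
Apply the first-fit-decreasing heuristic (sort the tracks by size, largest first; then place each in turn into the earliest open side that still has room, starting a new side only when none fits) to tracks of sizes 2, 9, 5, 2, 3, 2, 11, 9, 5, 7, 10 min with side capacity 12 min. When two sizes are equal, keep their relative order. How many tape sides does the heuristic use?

6

Sorted descending: 11, 10, 9, 9, 7, 5, 5, 3, 2, 2, 2.
  11 → side 1 (new)  [load 11/12]
  10 → side 2 (new)  [load 10/12]
  9 → side 3 (new)  [load 9/12]
  9 → side 4 (new)  [load 9/12]
  7 → side 5 (new)  [load 7/12]
  5 → side 5  [load 12/12]
  5 → side 6 (new)  [load 5/12]
  3 → side 3  [load 12/12]
  2 → side 2  [load 12/12]
  2 → side 4  [load 11/12]
  2 → side 6  [load 7/12]
6 tape sides opened.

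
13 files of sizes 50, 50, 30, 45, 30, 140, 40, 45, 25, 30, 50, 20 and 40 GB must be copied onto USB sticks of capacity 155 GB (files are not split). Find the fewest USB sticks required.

4

Total = 140 + 50 + 50 + 50 + 45 + 45 + 40 + 40 + 30 + 30 + 30 + 25 + 20 = 595 GB.
Lower bound: ⌈595/155⌉ = 4 USB sticks.
A packing using 4 USB sticks:
  USB stick 1: 140 = 140
  USB stick 2: 50 + 50 + 50 = 150
  USB stick 3: 45 + 45 + 40 + 25 = 155
  USB stick 4: 40 + 30 + 30 + 30 + 20 = 150
This matches the lower bound, so 4 is optimal.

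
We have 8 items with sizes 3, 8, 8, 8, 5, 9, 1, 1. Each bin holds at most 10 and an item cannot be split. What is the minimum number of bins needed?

5

Total = 9 + 8 + 8 + 8 + 5 + 3 + 1 + 1 = 43.
Lower bound: ⌈43/10⌉ = 5 bins.
A packing using 5 bins:
  bin 1: 9 + 1 = 10
  bin 2: 8 + 1 = 9
  bin 3: 8 = 8
  bin 4: 8 = 8
  bin 5: 5 + 3 = 8
This matches the lower bound, so 5 is optimal.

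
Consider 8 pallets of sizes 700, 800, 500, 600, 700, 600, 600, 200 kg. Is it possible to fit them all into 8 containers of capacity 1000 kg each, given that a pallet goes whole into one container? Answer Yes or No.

Yes

A valid assignment using 7 containers:
  container 1: 800 + 200 = 1000
  container 2: 700 = 700
  container 3: 700 = 700
  container 4: 600 = 600
  container 5: 600 = 600
  container 6: 600 = 600
  container 7: 500 = 500
That uses only 7 ≤ 8, so 8 containers are enough.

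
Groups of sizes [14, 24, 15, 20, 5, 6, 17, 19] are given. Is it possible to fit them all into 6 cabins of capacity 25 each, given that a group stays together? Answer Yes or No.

Yes

A valid assignment using 6 cabins:
  cabin 1: 24 = 24
  cabin 2: 20 + 5 = 25
  cabin 3: 19 + 6 = 25
  cabin 4: 17 = 17
  cabin 5: 15 = 15
  cabin 6: 14 = 14
Every load is within 25, so 6 cabins suffice.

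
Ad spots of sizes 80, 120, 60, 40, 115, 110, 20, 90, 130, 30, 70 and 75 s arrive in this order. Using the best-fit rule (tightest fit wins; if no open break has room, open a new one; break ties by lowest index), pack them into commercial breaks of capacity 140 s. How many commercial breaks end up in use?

  80 → break 1 (new)  [load 80/140]
  120 → break 2 (new)  [load 120/140]
  60 → break 1  [load 140/140]
  40 → break 3 (new)  [load 40/140]
  115 → break 4 (new)  [load 115/140]
  110 → break 5 (new)  [load 110/140]
  20 → break 2  [load 140/140]
  90 → break 3  [load 130/140]
  130 → break 6 (new)  [load 130/140]
  30 → break 5  [load 140/140]
  70 → break 7 (new)  [load 70/140]
  75 → break 8 (new)  [load 75/140]
8 commercial breaks opened.

8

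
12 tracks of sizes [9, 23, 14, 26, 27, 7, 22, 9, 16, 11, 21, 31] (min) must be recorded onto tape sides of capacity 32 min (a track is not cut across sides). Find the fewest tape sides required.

8

Total = 31 + 27 + 26 + 23 + 22 + 21 + 16 + 14 + 11 + 9 + 9 + 7 = 216 min.
Lower bound: ⌈216/32⌉ = 7 tape sides.
A packing using 8 tape sides:
  side 1: 31 = 31
  side 2: 27 = 27
  side 3: 26 = 26
  side 4: 23 + 9 = 32
  side 5: 22 + 9 = 31
  side 6: 21 + 11 = 32
  side 7: 16 + 14 = 30
  side 8: 7 = 7
No arrangement into 7 tape sides stays within capacity, so 8 is optimal.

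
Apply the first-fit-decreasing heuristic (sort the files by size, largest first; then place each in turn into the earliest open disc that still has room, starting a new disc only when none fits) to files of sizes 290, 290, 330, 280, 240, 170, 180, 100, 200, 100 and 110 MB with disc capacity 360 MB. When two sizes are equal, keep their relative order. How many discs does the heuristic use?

Sorted descending: 330, 290, 290, 280, 240, 200, 180, 170, 110, 100, 100.
  330 → disc 1 (new)  [load 330/360]
  290 → disc 2 (new)  [load 290/360]
  290 → disc 3 (new)  [load 290/360]
  280 → disc 4 (new)  [load 280/360]
  240 → disc 5 (new)  [load 240/360]
  200 → disc 6 (new)  [load 200/360]
  180 → disc 7 (new)  [load 180/360]
  170 → disc 7  [load 350/360]
  110 → disc 5  [load 350/360]
  100 → disc 6  [load 300/360]
  100 → disc 8 (new)  [load 100/360]
8 discs opened.

8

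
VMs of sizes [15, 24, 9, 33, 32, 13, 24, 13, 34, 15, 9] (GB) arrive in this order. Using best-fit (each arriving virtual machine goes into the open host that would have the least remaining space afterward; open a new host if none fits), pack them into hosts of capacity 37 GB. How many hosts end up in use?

7

  15 → host 1 (new)  [load 15/37]
  24 → host 2 (new)  [load 24/37]
  9 → host 2  [load 33/37]
  33 → host 3 (new)  [load 33/37]
  32 → host 4 (new)  [load 32/37]
  13 → host 1  [load 28/37]
  24 → host 5 (new)  [load 24/37]
  13 → host 5  [load 37/37]
  34 → host 6 (new)  [load 34/37]
  15 → host 7 (new)  [load 15/37]
  9 → host 1  [load 37/37]
7 hosts opened.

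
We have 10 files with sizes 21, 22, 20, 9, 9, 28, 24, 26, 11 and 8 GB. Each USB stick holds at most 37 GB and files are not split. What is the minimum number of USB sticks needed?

6

Total = 28 + 26 + 24 + 22 + 21 + 20 + 11 + 9 + 9 + 8 = 178 GB.
Lower bound: ⌈178/37⌉ = 5 USB sticks.
Also, 6 files each exceed 37/2 GB, and no two of those can share a USB stick, so at least 6 USB sticks are needed.
A packing using 6 USB sticks:
  USB stick 1: 28 + 9 = 37
  USB stick 2: 26 + 11 = 37
  USB stick 3: 24 + 9 = 33
  USB stick 4: 22 + 8 = 30
  USB stick 5: 21 = 21
  USB stick 6: 20 = 20
This matches the lower bound, so 6 is optimal.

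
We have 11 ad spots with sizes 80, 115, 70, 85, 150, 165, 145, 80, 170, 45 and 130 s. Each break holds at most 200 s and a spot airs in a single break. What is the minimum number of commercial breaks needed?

7

Total = 170 + 165 + 150 + 145 + 130 + 115 + 85 + 80 + 80 + 70 + 45 = 1235 s.
Lower bound: ⌈1235/200⌉ = 7 commercial breaks.
A packing using 7 commercial breaks:
  break 1: 170 = 170
  break 2: 165 = 165
  break 3: 150 + 45 = 195
  break 4: 145 = 145
  break 5: 130 + 70 = 200
  break 6: 115 + 85 = 200
  break 7: 80 + 80 = 160
This matches the lower bound, so 7 is optimal.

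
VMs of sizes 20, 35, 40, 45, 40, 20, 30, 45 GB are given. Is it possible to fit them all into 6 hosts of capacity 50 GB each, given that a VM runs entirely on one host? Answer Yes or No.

No

Total = 275 GB; ⌈275/50⌉ = 6.
The bound of 6 does not rule out 6, but exhaustive search shows no assignment into 6 hosts of capacity 50 GB exists — the minimum is 7.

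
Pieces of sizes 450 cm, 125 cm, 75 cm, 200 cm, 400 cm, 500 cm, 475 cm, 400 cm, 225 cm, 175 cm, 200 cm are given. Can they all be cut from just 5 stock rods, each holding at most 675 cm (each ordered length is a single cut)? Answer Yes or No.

A valid assignment using 5 stock rods:
  stock rod 1: 500 + 175 = 675
  stock rod 2: 475 + 200 = 675
  stock rod 3: 450 + 225 = 675
  stock rod 4: 400 + 200 + 75 = 675
  stock rod 5: 400 + 125 = 525
Every load is within 675 cm, so 5 stock rods suffice.

Yes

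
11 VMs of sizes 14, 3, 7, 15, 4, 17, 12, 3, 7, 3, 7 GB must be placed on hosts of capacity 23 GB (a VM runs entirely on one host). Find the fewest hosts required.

5

Total = 17 + 15 + 14 + 12 + 7 + 7 + 7 + 4 + 3 + 3 + 3 = 92 GB.
Lower bound: ⌈92/23⌉ = 4 hosts.
A packing using 5 hosts:
  host 1: 17 + 4 = 21
  host 2: 15 + 7 = 22
  host 3: 14 + 7 = 21
  host 4: 12 + 7 + 3 = 22
  host 5: 3 + 3 = 6
No arrangement into 4 hosts stays within capacity, so 5 is optimal.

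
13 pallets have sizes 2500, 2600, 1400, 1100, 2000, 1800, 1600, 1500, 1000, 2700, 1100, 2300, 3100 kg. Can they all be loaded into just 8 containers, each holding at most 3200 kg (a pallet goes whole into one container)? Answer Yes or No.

No

Total = 24700 kg; ⌈24700/3200⌉ = 8.
The bound of 8 does not rule out 8, but exhaustive search shows no assignment into 8 containers of capacity 3200 kg exists — the minimum is 9.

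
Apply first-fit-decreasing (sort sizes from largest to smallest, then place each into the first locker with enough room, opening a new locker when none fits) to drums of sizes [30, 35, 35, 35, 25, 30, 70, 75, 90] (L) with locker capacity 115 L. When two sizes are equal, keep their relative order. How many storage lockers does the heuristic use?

Sorted descending: 90, 75, 70, 35, 35, 35, 30, 30, 25.
  90 → locker 1 (new)  [load 90/115]
  75 → locker 2 (new)  [load 75/115]
  70 → locker 3 (new)  [load 70/115]
  35 → locker 2  [load 110/115]
  35 → locker 3  [load 105/115]
  35 → locker 4 (new)  [load 35/115]
  30 → locker 4  [load 65/115]
  30 → locker 4  [load 95/115]
  25 → locker 1  [load 115/115]
4 storage lockers opened.

4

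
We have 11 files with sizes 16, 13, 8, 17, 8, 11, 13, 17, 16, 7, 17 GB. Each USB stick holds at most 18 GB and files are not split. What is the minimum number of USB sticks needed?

Total = 17 + 17 + 17 + 16 + 16 + 13 + 13 + 11 + 8 + 8 + 7 = 143 GB.
Lower bound: ⌈143/18⌉ = 8 USB sticks.
A packing using 9 USB sticks:
  USB stick 1: 17 = 17
  USB stick 2: 17 = 17
  USB stick 3: 17 = 17
  USB stick 4: 16 = 16
  USB stick 5: 16 = 16
  USB stick 6: 13 = 13
  USB stick 7: 13 = 13
  USB stick 8: 11 + 7 = 18
  USB stick 9: 8 + 8 = 16
No arrangement into 8 USB sticks stays within capacity, so 9 is optimal.

9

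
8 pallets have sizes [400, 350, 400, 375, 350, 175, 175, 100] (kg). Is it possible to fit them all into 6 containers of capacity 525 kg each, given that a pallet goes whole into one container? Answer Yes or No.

A valid assignment using 5 containers:
  container 1: 400 + 100 = 500
  container 2: 400 = 400
  container 3: 375 = 375
  container 4: 350 + 175 = 525
  container 5: 350 + 175 = 525
That uses only 5 ≤ 6, so 6 containers are enough.

Yes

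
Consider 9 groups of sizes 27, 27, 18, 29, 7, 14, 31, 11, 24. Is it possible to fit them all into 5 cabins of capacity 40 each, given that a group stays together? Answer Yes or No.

Total = 188; ⌈188/40⌉ = 5.
The bound of 5 does not rule out 5, but exhaustive search shows no assignment into 5 cabins of capacity 40 exists — the minimum is 6.

No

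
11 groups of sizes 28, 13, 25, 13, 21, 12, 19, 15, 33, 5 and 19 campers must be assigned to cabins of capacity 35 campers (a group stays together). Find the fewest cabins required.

7

Total = 33 + 28 + 25 + 21 + 19 + 19 + 15 + 13 + 13 + 12 + 5 = 203 campers.
Lower bound: ⌈203/35⌉ = 6 cabins.
A packing using 7 cabins:
  cabin 1: 33 = 33
  cabin 2: 28 + 5 = 33
  cabin 3: 25 = 25
  cabin 4: 21 + 13 = 34
  cabin 5: 19 + 15 = 34
  cabin 6: 19 + 13 = 32
  cabin 7: 12 = 12
No arrangement into 6 cabins stays within capacity, so 7 is optimal.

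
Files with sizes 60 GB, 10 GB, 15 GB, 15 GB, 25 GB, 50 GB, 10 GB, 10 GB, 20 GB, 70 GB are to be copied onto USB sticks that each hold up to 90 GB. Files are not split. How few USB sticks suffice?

Total = 70 + 60 + 50 + 25 + 20 + 15 + 15 + 10 + 10 + 10 = 285 GB.
Lower bound: ⌈285/90⌉ = 4 USB sticks.
A packing using 4 USB sticks:
  USB stick 1: 70 + 20 = 90
  USB stick 2: 60 + 25 = 85
  USB stick 3: 50 + 15 + 15 + 10 = 90
  USB stick 4: 10 + 10 = 20
This matches the lower bound, so 4 is optimal.

4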